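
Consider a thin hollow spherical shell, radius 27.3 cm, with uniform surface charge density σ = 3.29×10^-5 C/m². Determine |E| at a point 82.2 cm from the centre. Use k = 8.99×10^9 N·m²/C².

Use a concentric Gaussian sphere at r = 82.2 cm (r > 27.3 cm).
The entire shell is enclosed: Q_enc = σ·4πR² = (3.29×10^-5)·4π·(0.273)² = 3.081×10^-5 C.
Gauss's law: E·4πr² = Q_enc/ε₀.
E = k|Q_enc|/r² = (8.99×10^9)(3.081e-5)/(0.822)² = 4.10e5 N/C.

|E| ≈ 4.10×10^5 N/C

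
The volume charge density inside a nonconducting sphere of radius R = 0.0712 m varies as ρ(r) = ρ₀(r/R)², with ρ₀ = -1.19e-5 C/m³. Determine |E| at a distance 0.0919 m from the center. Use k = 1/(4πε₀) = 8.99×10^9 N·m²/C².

Symmetry ⇒ E = E(r) r̂. Gaussian sphere of radius r = 0.0919 m (r > R, all charge enclosed).
Q_enc = 4π ∫₀^R ρ₀(r'/R)^2 r'² dr' = 4πρ₀R³/5 = -1.08×10^-8 C.
By Gauss's law, ∮E·dA = E·4πr² = Q_enc/ε₀.
E = k|Q_enc|/r² = (8.99×10^9)(1.08×10^-8)/(0.0919)² = 1.15×10^4 N/C.

E = 1.15×10^4 N/C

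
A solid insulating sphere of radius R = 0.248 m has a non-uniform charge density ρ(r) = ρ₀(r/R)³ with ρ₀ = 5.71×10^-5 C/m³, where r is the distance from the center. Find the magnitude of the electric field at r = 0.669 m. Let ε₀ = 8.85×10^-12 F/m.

Use a concentric Gaussian sphere at r = 0.669 m (r > R, all charge enclosed).
Q_enc = 4π ∫₀^R ρ₀(r'/R)^3 r'² dr' = 4πρ₀R³/6 = 1.824×10^-6 C.
Since E is radial and uniform over the Gaussian sphere, Φ = E·4πr² = Q_enc/ε₀.
E = |Q_enc|/(4πε₀r²) = (1.824×10^-6)/(4π·8.85×10^-12·(0.669)²) = 3.66e4 N/C.

3.66×10^4 V/m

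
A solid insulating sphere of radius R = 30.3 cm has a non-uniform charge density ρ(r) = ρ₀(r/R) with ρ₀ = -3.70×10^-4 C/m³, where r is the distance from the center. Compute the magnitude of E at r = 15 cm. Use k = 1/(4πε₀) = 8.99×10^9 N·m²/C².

Use a concentric Gaussian sphere at r = 15 cm (r < R).
Q_enc = ∫₀^r ρ(r')·4πr'² dr' = (4πρ₀/R) ∫₀^r r'^3 dr' = 4πρ₀ r^4/(4·R) = -1.942×10^-6 C.
Since E is radial and uniform over the Gaussian sphere, Φ = E·4πr² = Q_enc/ε₀.
E = k|Q_enc|/r² = (8.99×10^9)(1.942×10^-6)/(0.15)² = 7.76×10^5 N/C.

|E| = 7.76e5 V/m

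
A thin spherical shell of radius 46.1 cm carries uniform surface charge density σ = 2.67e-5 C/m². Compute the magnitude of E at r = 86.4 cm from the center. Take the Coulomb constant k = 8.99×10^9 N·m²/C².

Use a concentric Gaussian sphere at r = 86.4 cm (r > 46.1 cm).
The entire shell is enclosed: Q_enc = σ·4πR² = (2.67×10^-5)·4π·(0.461)² = 7.131×10^-5 C.
By Gauss's law, ∮E·dA = E·4πr² = Q_enc/ε₀.
E = k|Q_enc|/r² = (8.99×10^9)(7.131e-5)/(0.864)² = 8.59e5 N/C.

E = 8.59×10^5 N/C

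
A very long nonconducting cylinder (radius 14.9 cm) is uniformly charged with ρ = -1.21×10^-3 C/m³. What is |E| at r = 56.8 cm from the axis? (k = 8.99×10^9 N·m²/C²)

|E| ≈ 2.67e6 N/C

Take a coaxial cylindrical Gaussian surface of radius r = 56.8 cm and length L (r > 14.9 cm, full cross-section enclosed).
λ_enc = ρ·πR² = (-1.21e-3)π(0.149)² = -8.439e-5 C/m.
By Gauss's law (flux through the curved wall only), E·2πrL = λ_enc L/ε₀.
E = 2k|λ_enc|/r = 2(8.99×10^9)(8.439×10^-5)/(0.568) = 2.67×10^6 N/C.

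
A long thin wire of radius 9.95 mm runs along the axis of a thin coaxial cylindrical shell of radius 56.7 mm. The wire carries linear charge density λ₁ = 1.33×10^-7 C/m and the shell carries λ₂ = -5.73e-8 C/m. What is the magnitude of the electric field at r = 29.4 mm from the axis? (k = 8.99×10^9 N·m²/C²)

Take a coaxial cylindrical Gaussian surface of radius r = 29.4 mm and length L (between the conductors, 9.95 mm < r < 56.7 mm).
Only the inner wire is enclosed; the outer shell contributes nothing inside itself. λ_enc = λ₁ = 1.33e-7 C/m.
Since E is radial and uniform over the curved surface, Φ = E·2πrL = Q_enc/ε₀ = λ_enc L/ε₀.
E = 2k|λ_enc|/r = 2(8.99×10^9)(1.33e-7)/(0.0294) = 8.13×10^4 N/C.

|E| ≈ 8.13×10^4 N/C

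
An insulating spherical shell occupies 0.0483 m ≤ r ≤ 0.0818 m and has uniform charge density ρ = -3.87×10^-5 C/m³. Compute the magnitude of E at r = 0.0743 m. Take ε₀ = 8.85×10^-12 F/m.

|E| = 7.86×10^4 N/C

Symmetry ⇒ E = E(r) r̂. Gaussian sphere of radius r = 0.0743 m (within the shell material, 0.0483 m < r < 0.0818 m).
Only the shell between 0.0483 m and r is enclosed: Q_enc = ρ·(4π/3)(r³ − a³) = (-3.87×10^-5)·(4π/3)·((0.0743)³ − (0.0483)³) = -4.823e-8 C.
Gauss's law: E·4πr² = Q_enc/ε₀.
E = |Q_enc|/(4πε₀r²) = (4.823×10^-8)/(4π·8.85×10^-12·(0.0743)²) = 7.86×10^4 N/C.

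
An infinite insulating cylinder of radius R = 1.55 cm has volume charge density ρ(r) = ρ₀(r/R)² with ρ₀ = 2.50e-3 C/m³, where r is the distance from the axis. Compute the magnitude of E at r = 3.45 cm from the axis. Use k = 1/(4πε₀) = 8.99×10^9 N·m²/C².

By cylindrical symmetry E is radial; use a coaxial Gaussian cylinder of radius 3.45 cm and length L (r > R, full charge per length enclosed).
λ_enc = 2π ∫₀^R ρ₀(r'/R)^2 r' dr' = 2πρ₀R²/4 = 9.435e-7 C/m.
Gauss's law: E·2πrL = λ_enc L/ε₀.
E = 2k|λ_enc|/r = 2(8.99×10^9)(9.435e-7)/(0.0345) = 4.92×10^5 N/C.

|E| ≈ 4.92×10^5 N/C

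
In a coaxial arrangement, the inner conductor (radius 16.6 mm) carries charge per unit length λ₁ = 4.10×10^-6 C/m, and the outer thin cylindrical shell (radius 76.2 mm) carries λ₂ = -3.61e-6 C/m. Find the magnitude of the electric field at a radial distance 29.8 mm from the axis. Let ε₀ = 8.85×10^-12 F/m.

Take a coaxial cylindrical Gaussian surface of radius r = 29.8 mm and length L (between the conductors, 16.6 mm < r < 76.2 mm).
Only the inner wire is enclosed; the outer shell contributes nothing inside itself. λ_enc = λ₁ = 4.10×10^-6 C/m.
Applying ∮E·dA = Q_enc/ε₀ with the end caps contributing no flux:
E = |λ_enc|/(2πε₀r) = (4.10×10^-6)/(2π·8.85×10^-12·0.0298) = 2.47e6 N/C.

E = 2.47×10^6 V/m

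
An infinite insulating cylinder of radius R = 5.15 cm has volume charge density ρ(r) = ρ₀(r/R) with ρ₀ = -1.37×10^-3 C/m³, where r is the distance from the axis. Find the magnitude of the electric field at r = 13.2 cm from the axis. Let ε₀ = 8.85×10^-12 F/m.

By cylindrical symmetry E is radial; use a coaxial Gaussian cylinder of radius 13.2 cm and length L (r > R, full charge per length enclosed).
λ_enc = 2π ∫₀^R ρ₀(r'/R)^1 r' dr' = 2πρ₀R²/3 = -7.61×10^-6 C/m.
Gauss's law: E·2πrL = λ_enc L/ε₀.
E = |λ_enc|/(2πε₀r) = (7.61×10^-6)/(2π·8.85×10^-12·0.132) = 1.04×10^6 N/C.

|E| ≈ 1.04×10^6 N/C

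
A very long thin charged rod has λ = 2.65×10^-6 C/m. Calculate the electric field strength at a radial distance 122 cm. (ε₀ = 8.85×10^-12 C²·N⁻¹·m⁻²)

Choose a coaxial cylinder of radius r = 122 cm (arbitrary length L) as the Gaussian surface.
Q_enc = λL, so λ_enc = 2.65e-6 C/m.
Since E is radial and uniform over the curved surface, Φ = E·2πrL = Q_enc/ε₀ = λ_enc L/ε₀.
E = |λ_enc|/(2πε₀r) = (2.65e-6)/(2π·8.85×10^-12·1.22) = 3.91e4 N/C.

E = 3.91e4 V/m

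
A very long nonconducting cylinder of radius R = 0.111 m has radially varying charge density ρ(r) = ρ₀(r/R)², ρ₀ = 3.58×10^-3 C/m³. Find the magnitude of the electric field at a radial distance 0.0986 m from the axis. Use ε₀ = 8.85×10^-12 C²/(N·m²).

7.87×10^6 V/m

Choose a coaxial cylinder of radius r = 0.0986 m (arbitrary length L) as the Gaussian surface (r < R).
λ_enc = ∫₀^r ρ(r')·2πr' dr' = (2πρ₀/R²)·r^4/4 = 4.314e-5 C/m.
Since E is radial and uniform over the curved surface, Φ = E·2πrL = Q_enc/ε₀ = λ_enc L/ε₀.
E = |λ_enc|/(2πε₀r) = (4.314e-5)/(2π·8.85×10^-12·0.0986) = 7.87×10^6 N/C.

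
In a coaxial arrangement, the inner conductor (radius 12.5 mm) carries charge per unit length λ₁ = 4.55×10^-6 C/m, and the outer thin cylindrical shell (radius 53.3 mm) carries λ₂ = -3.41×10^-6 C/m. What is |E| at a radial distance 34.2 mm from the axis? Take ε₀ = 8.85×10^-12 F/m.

2.39e6 V/m

Choose a coaxial cylinder of radius r = 34.2 mm (arbitrary length L) as the Gaussian surface (between the conductors, 12.5 mm < r < 53.3 mm).
The shell at 53.3 mm lies outside the Gaussian surface, so λ_enc = λ₁ = 4.55e-6 C/m.
Since E is radial and uniform over the curved surface, Φ = E·2πrL = Q_enc/ε₀ = λ_enc L/ε₀.
E = |λ_enc|/(2πε₀r) = (4.55×10^-6)/(2π·8.85×10^-12·0.0342) = 2.39e6 N/C.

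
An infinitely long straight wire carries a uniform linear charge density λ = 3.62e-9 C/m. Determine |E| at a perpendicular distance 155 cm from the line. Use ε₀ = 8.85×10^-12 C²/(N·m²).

Coaxial Gaussian cylinder, radius r = 155 cm, length L.
Q_enc = λL, so λ_enc = 3.62e-9 C/m.
By Gauss's law (flux through the curved wall only), E·2πrL = λ_enc L/ε₀.
E = |λ_enc|/(2πε₀r) = (3.62×10^-9)/(2π·8.85×10^-12·1.55) = 42 N/C.

E ≈ 42 N/C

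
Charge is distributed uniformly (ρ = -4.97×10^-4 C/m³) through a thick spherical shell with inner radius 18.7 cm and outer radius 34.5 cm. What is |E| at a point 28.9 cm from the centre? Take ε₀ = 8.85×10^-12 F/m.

By spherical symmetry E is radial; choose a Gaussian sphere of radius r = 28.9 cm (within the shell material, 18.7 cm < r < 34.5 cm).
Enclosed charge is the volume from a to r: Q_enc = (4π/3)ρ(r³ − a³) = -3.664e-5 C.
Gauss's law: E·4πr² = Q_enc/ε₀.
E = |Q_enc|/(4πε₀r²) = (3.664e-5)/(4π·8.85×10^-12·(0.289)²) = 3.94e6 N/C.

|E| = 3.94×10^6 N/C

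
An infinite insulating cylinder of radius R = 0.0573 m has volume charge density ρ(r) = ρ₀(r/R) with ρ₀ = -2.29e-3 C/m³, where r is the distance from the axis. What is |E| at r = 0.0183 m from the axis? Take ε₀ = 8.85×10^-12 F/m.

Coaxial Gaussian cylinder, radius r = 0.0183 m, length L (r < R).
λ_enc = ∫₀^r ρ(r')·2πr' dr' = (2πρ₀/R)·r^3/3 = -5.13×10^-7 C/m.
Applying ∮E·dA = Q_enc/ε₀ with the end caps contributing no flux:
E = |λ_enc|/(2πε₀r) = (5.13×10^-7)/(2π·8.85×10^-12·0.0183) = 5.04e5 N/C.

E = 5.04×10^5 V/m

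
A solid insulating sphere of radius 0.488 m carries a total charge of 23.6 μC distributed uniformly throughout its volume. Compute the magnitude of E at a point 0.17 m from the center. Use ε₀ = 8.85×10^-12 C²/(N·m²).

|E| ≈ 3.10e5 V/m

Symmetry ⇒ E = E(r) r̂. Gaussian sphere of radius r = 0.17 m (r < R).
For a uniform sphere the enclosed fraction is (r/R)³, so Q_enc = (23.6 μC)(0.17/0.488)³ = 9.977e-7 C.
Applying ∮E·dA = Q_enc/ε₀ with Φ = E(4πr²):
E = |Q_enc|/(4πε₀r²) = (9.977×10^-7)/(4π·8.85×10^-12·(0.17)²) = 3.10×10^5 N/C.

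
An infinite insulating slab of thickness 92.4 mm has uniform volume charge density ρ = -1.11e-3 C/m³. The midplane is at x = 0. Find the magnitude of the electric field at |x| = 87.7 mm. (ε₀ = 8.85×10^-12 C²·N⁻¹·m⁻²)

The point |x| = 87.7 mm lies outside the slab (half-thickness 0.0462 m). A symmetric pillbox spanning the full slab encloses Q_enc = ρ·d·A.
Flux = 2EA ⇒ E = |ρ|d/(2ε₀), independent of distance outside.
E = (1.11×10^-3)(0.0924)/(2·8.85×10^-12) = 5.79×10^6 N/C.

|E| = 5.79×10^6 N/C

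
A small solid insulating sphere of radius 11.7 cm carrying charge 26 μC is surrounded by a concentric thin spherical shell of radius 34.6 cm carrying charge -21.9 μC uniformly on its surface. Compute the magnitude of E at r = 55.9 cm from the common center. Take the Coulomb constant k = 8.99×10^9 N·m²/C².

E ≈ 1.18×10^5 N/C

Symmetry ⇒ E = E(r) r̂. Gaussian sphere of radius r = 55.9 cm (r > 34.6 cm, enclosing both).
Q_enc = (26 μC) + (-21.9 μC) = 4.10×10^-6 C.
By Gauss's law, ∮E·dA = E·4πr² = Q_enc/ε₀.
E = k|Q_enc|/r² = (8.99×10^9)(4.10×10^-6)/(0.559)² = 1.18e5 N/C.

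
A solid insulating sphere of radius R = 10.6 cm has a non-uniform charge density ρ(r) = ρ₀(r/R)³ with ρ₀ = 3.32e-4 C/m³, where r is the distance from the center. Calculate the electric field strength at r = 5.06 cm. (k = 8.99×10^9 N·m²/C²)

E = 3.44e4 N/C

Use a concentric Gaussian sphere at r = 5.06 cm (r < R).
Integrate the density: Q_enc = 4π ∫₀^r ρ₀(r'/R)^3 r'² dr' = 4πρ₀ r^6/(6·R³) = 9.799e-9 C.
Applying ∮E·dA = Q_enc/ε₀ with Φ = E(4πr²):
E = k|Q_enc|/r² = (8.99×10^9)(9.799×10^-9)/(0.0506)² = 3.44×10^4 N/C.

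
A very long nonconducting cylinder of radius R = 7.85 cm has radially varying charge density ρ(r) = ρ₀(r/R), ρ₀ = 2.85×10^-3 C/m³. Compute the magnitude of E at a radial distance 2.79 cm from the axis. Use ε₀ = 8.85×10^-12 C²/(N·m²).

E = 1.06×10^6 N/C

Take a coaxial cylindrical Gaussian surface of radius r = 2.79 cm and length L (r < R).
Integrating ρ over the cross-section to radius r: λ_enc = (2πρ₀/R) ∫₀^r r'^2 dr' = 2πρ₀ r^3/(3·R) = 1.651×10^-6 C/m.
Gauss's law: E·2πrL = λ_enc L/ε₀.
E = |λ_enc|/(2πε₀r) = (1.651×10^-6)/(2π·8.85×10^-12·0.0279) = 1.06e6 N/C.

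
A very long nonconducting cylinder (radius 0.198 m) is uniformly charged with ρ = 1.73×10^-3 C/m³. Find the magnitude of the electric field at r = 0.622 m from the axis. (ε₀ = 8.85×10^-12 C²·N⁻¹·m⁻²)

|E| ≈ 6.16×10^6 N/C

Choose a coaxial cylinder of radius r = 0.622 m (arbitrary length L) as the Gaussian surface (r > 0.198 m, full cross-section enclosed).
λ_enc = ρ·πR² = (1.73×10^-3)π(0.198)² = 2.131×10^-4 C/m.
Applying ∮E·dA = Q_enc/ε₀ with the end caps contributing no flux:
E = |λ_enc|/(2πε₀r) = (2.131×10^-4)/(2π·8.85×10^-12·0.622) = 6.16×10^6 N/C.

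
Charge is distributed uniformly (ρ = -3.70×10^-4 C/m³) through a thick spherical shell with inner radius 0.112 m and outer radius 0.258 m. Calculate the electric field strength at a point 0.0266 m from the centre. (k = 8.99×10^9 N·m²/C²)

By spherical symmetry E is radial; choose a Gaussian sphere of radius r = 0.0266 m (r < 0.112 m, inside the empty cavity).
No charge is enclosed, so by Gauss's law E·4πr² = 0 ⇒ E = 0.

|E| = 0 N/C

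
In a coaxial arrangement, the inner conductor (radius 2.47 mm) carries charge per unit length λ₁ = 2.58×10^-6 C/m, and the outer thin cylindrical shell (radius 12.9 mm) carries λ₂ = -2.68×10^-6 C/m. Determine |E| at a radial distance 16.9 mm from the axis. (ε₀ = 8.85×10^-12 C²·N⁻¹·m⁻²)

|E| = 1.06e5 N/C

Coaxial Gaussian cylinder, radius r = 16.9 mm, length L (r > 12.9 mm, enclosing both).
λ_enc = λ₁ + λ₂ = (2.58×10^-6) + (-2.68×10^-6) = -1.00×10^-7 C/m.
Since E is radial and uniform over the curved surface, Φ = E·2πrL = Q_enc/ε₀ = λ_enc L/ε₀.
E = |λ_enc|/(2πε₀r) = (1.00×10^-7)/(2π·8.85×10^-12·0.0169) = 1.06×10^5 N/C.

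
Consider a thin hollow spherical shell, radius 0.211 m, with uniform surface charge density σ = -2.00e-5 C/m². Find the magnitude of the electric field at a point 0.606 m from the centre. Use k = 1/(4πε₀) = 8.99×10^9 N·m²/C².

By spherical symmetry E is radial; choose a Gaussian sphere of radius r = 0.606 m (r > 0.211 m).
The entire shell is enclosed: Q_enc = σ·4πR² = (-2.00×10^-5)·4π·(0.211)² = -1.119×10^-5 C.
By Gauss's law, ∮E·dA = E·4πr² = Q_enc/ε₀.
E = k|Q_enc|/r² = (8.99×10^9)(1.119×10^-5)/(0.606)² = 2.74×10^5 N/C.

|E| = 2.74e5 N/C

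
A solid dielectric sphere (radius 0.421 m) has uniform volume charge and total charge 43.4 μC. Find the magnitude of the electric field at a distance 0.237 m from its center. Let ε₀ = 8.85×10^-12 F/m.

Use a concentric Gaussian sphere at r = 0.237 m (r < R).
For a uniform sphere the enclosed fraction is (r/R)³, so Q_enc = (43.4 μC)(0.237/0.421)³ = 7.743×10^-6 C.
Applying ∮E·dA = Q_enc/ε₀ with Φ = E(4πr²):
E = |Q_enc|/(4πε₀r²) = (7.743×10^-6)/(4π·8.85×10^-12·(0.237)²) = 1.24×10^6 N/C.

|E| ≈ 1.24×10^6 N/C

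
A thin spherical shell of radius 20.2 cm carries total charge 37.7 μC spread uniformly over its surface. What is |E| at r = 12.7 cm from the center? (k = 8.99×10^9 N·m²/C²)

|E| = 0 V/m

By spherical symmetry E is radial; choose a Gaussian sphere of radius r = 12.7 cm (inside the shell, r < 20.2 cm).
All the charge is outside the Gaussian surface: Q_enc = 0, hence E = 0 everywhere inside the shell.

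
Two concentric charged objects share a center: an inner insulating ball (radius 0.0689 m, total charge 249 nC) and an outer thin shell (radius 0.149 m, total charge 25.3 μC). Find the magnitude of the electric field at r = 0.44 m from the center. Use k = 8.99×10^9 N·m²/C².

Use a concentric Gaussian sphere at r = 0.44 m (r > 0.149 m, enclosing both).
Q_enc = (249 nC) + (25.3 μC) = 2.555×10^-5 C.
By Gauss's law, ∮E·dA = E·4πr² = Q_enc/ε₀.
E = k|Q_enc|/r² = (8.99×10^9)(2.555e-5)/(0.44)² = 1.19×10^6 N/C.

E ≈ 1.19×10^6 N/C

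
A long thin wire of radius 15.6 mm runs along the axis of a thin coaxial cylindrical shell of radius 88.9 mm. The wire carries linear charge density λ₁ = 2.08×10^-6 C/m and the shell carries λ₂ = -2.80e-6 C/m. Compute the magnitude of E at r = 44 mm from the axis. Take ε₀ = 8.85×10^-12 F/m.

Take a coaxial cylindrical Gaussian surface of radius r = 44 mm and length L (between the conductors, 15.6 mm < r < 88.9 mm).
The shell at 88.9 mm lies outside the Gaussian surface, so λ_enc = λ₁ = 2.08×10^-6 C/m.
Since E is radial and uniform over the curved surface, Φ = E·2πrL = Q_enc/ε₀ = λ_enc L/ε₀.
E = |λ_enc|/(2πε₀r) = (2.08×10^-6)/(2π·8.85×10^-12·0.044) = 8.50e5 N/C.

8.50×10^5 N/C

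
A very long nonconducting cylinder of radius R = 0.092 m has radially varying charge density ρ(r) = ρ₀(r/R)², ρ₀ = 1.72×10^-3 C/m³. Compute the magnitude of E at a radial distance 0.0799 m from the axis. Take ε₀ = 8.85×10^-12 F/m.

2.93e6 N/C

Take a coaxial cylindrical Gaussian surface of radius r = 0.0799 m and length L (r < R).
Integrating ρ over the cross-section to radius r: λ_enc = (2πρ₀/R²) ∫₀^r r'^3 dr' = 2πρ₀ r^4/(4·R²) = 1.301e-5 C/m.
Since E is radial and uniform over the curved surface, Φ = E·2πrL = Q_enc/ε₀ = λ_enc L/ε₀.
E = |λ_enc|/(2πε₀r) = (1.301×10^-5)/(2π·8.85×10^-12·0.0799) = 2.93×10^6 N/C.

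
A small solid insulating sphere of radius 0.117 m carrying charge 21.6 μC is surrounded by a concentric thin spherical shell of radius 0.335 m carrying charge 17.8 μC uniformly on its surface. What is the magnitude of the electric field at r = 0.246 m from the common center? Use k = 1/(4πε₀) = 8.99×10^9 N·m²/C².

|E| ≈ 3.21×10^6 V/m

Symmetry ⇒ E = E(r) r̂. Gaussian sphere of radius r = 0.246 m (between the bodies, 0.117 m < r < 0.335 m).
Only the inner charge is enclosed; the outer shell contributes nothing inside itself. Q_enc = 21.6 μC = 2.16×10^-5 C.
Applying ∮E·dA = Q_enc/ε₀ with Φ = E(4πr²):
E = k|Q_enc|/r² = (8.99×10^9)(2.16e-5)/(0.246)² = 3.21×10^6 N/C.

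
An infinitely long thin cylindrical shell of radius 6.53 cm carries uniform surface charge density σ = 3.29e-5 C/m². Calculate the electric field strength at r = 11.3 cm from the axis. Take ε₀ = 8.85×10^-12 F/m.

By cylindrical symmetry E is radial; use a coaxial Gaussian cylinder of radius 11.3 cm and length L (r > 6.53 cm).
The whole shell is enclosed: λ_enc = σ·2πR = (3.29×10^-5)·2π·(0.0653) = 1.35e-5 C/m.
Gauss's law: E·2πrL = λ_enc L/ε₀.
E = |λ_enc|/(2πε₀r) = (1.35×10^-5)/(2π·8.85×10^-12·0.113) = 2.15×10^6 N/C.

|E| ≈ 2.15×10^6 V/m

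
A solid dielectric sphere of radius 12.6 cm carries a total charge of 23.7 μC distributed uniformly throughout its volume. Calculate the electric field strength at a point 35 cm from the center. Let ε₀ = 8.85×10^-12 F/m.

Take a concentric spherical Gaussian surface of radius r = 35 cm (r > R, so the entire charge is enclosed).
Q_enc = 23.7 μC = 2.37×10^-5 C.
Gauss's law: E·4πr² = Q_enc/ε₀.
E = |Q_enc|/(4πε₀r²) = (2.37×10^-5)/(4π·8.85×10^-12·(0.35)²) = 1.74e6 N/C.

1.74×10^6 N/C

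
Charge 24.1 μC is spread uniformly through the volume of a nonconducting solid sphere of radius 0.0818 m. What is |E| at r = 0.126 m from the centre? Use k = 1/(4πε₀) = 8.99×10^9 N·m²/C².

Symmetry ⇒ E = E(r) r̂. Gaussian sphere of radius r = 0.126 m (r > R, so the entire charge is enclosed).
Q_enc = 24.1 μC = 2.41e-5 C.
Gauss's law: E·4πr² = Q_enc/ε₀.
E = k|Q_enc|/r² = (8.99×10^9)(2.41×10^-5)/(0.126)² = 1.36×10^7 N/C.

|E| ≈ 1.36×10^7 N/C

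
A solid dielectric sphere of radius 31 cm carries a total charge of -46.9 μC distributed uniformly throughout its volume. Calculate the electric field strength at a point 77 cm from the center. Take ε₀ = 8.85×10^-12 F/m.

|E| ≈ 7.11e5 V/m

By spherical symmetry E is radial; choose a Gaussian sphere of radius r = 77 cm (r > R, so the entire charge is enclosed).
Q_enc = -46.9 μC = -4.69e-5 C.
By Gauss's law, ∮E·dA = E·4πr² = Q_enc/ε₀.
E = |Q_enc|/(4πε₀r²) = (4.69×10^-5)/(4π·8.85×10^-12·(0.77)²) = 7.11e5 N/C.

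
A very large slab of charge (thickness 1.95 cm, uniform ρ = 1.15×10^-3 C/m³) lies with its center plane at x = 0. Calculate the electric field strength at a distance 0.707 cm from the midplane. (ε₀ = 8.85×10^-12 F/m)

By symmetry E is perpendicular to the slab. A Gaussian pillbox from −0.707 cm to +0.707 cm (face area A) lies entirely within the slab.
Q_enc = ρ·(2x)·A and flux = 2EA, so 2EA = 2ρxA/ε₀ ⇒ E = |ρ|x/ε₀.
E = (1.15×10^-3)(0.00707)/(8.85×10^-12) = 9.19×10^5 N/C.

E ≈ 9.19×10^5 N/C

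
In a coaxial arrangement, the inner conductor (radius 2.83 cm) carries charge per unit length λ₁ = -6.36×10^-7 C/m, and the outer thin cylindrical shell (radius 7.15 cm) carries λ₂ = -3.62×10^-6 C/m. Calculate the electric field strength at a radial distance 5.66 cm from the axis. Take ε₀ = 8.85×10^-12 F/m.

Choose a coaxial cylinder of radius r = 5.66 cm (arbitrary length L) as the Gaussian surface (between the conductors, 2.83 cm < r < 7.15 cm).
The shell at 7.15 cm lies outside the Gaussian surface, so λ_enc = λ₁ = -6.36e-7 C/m.
By Gauss's law (flux through the curved wall only), E·2πrL = λ_enc L/ε₀.
E = |λ_enc|/(2πε₀r) = (6.36e-7)/(2π·8.85×10^-12·0.0566) = 2.02×10^5 N/C.

E = 2.02×10^5 N/C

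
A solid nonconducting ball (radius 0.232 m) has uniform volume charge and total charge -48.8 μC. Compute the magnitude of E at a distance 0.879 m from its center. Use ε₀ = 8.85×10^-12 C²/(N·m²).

Take a concentric spherical Gaussian surface of radius r = 0.879 m (r > R, so the entire charge is enclosed).
Q_enc = -48.8 μC = -4.88e-5 C.
Gauss's law: E·4πr² = Q_enc/ε₀.
E = |Q_enc|/(4πε₀r²) = (4.88×10^-5)/(4π·8.85×10^-12·(0.879)²) = 5.68e5 N/C.

E = 5.68e5 N/C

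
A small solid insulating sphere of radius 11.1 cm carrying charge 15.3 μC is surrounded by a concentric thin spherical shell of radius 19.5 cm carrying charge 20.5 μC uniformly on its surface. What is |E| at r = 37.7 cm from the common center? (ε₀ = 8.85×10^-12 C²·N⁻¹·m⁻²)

Use a concentric Gaussian sphere at r = 37.7 cm (r > 19.5 cm, enclosing both).
Q_enc = (15.3 μC) + (20.5 μC) = 3.58e-5 C.
Since E is radial and uniform over the Gaussian sphere, Φ = E·4πr² = Q_enc/ε₀.
E = |Q_enc|/(4πε₀r²) = (3.58×10^-5)/(4π·8.85×10^-12·(0.377)²) = 2.26×10^6 N/C.

|E| = 2.26e6 N/C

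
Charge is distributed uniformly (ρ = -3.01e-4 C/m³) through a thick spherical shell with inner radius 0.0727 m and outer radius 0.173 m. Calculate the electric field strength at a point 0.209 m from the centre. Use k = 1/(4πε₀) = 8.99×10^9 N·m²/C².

|E| ≈ 1.24×10^6 N/C

Use a concentric Gaussian sphere at r = 0.209 m (r > 0.173 m, enclosing the whole shell).
Q_enc = ρ·(4π/3)(b³ − a³) = (-3.01×10^-4)·(4π/3)·((0.173)³ − (0.0727)³) = -6.044e-6 C.
Since E is radial and uniform over the Gaussian sphere, Φ = E·4πr² = Q_enc/ε₀.
E = k|Q_enc|/r² = (8.99×10^9)(6.044×10^-6)/(0.209)² = 1.24×10^6 N/C.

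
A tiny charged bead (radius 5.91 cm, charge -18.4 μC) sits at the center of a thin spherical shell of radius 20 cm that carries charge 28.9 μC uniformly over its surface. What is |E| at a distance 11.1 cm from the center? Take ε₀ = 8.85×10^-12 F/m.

|E| ≈ 1.34×10^7 N/C

Take a concentric spherical Gaussian surface of radius r = 11.1 cm (between the bodies, 5.91 cm < r < 20 cm).
Only the inner charge is enclosed; the outer shell contributes nothing inside itself. Q_enc = -18.4 μC = -1.84×10^-5 C.
Since E is radial and uniform over the Gaussian sphere, Φ = E·4πr² = Q_enc/ε₀.
E = |Q_enc|/(4πε₀r²) = (1.84×10^-5)/(4π·8.85×10^-12·(0.111)²) = 1.34e7 N/C.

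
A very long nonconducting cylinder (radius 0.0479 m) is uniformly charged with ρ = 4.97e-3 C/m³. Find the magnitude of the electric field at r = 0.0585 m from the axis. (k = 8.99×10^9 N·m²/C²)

1.10×10^7 N/C

By cylindrical symmetry E is radial; use a coaxial Gaussian cylinder of radius 0.0585 m and length L (r > 0.0479 m, full cross-section enclosed).
λ_enc = ρ·πR² = (4.97×10^-3)π(0.0479)² = 3.582×10^-5 C/m.
By Gauss's law (flux through the curved wall only), E·2πrL = λ_enc L/ε₀.
E = 2k|λ_enc|/r = 2(8.99×10^9)(3.582×10^-5)/(0.0585) = 1.10×10^7 N/C.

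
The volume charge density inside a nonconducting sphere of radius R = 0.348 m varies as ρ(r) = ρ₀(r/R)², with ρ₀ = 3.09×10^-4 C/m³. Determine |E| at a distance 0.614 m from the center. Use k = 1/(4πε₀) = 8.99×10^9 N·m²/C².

E = 7.80×10^5 N/C

By spherical symmetry E is radial; choose a Gaussian sphere of radius r = 0.614 m (r > R, all charge enclosed).
Q_enc = 4π ∫₀^R ρ₀(r'/R)^2 r'² dr' = 4πρ₀R³/5 = 3.273×10^-5 C.
Applying ∮E·dA = Q_enc/ε₀ with Φ = E(4πr²):
E = k|Q_enc|/r² = (8.99×10^9)(3.273×10^-5)/(0.614)² = 7.80×10^5 N/C.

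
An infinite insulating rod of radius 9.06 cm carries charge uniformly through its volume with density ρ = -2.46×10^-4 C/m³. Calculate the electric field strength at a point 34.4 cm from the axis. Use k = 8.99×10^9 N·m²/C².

E = 3.32×10^5 N/C

By cylindrical symmetry E is radial; use a coaxial Gaussian cylinder of radius 34.4 cm and length L (r > 9.06 cm, full cross-section enclosed).
λ_enc = ρ·πR² = (-2.46×10^-4)π(0.0906)² = -6.344×10^-6 C/m.
Since E is radial and uniform over the curved surface, Φ = E·2πrL = Q_enc/ε₀ = λ_enc L/ε₀.
E = 2k|λ_enc|/r = 2(8.99×10^9)(6.344×10^-6)/(0.344) = 3.32×10^5 N/C.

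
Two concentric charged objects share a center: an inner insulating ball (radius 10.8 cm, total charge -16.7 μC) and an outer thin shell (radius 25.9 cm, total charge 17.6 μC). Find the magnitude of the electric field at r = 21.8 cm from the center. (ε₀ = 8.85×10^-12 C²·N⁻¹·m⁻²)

Take a concentric spherical Gaussian surface of radius r = 21.8 cm (between the bodies, 10.8 cm < r < 25.9 cm).
Only the inner charge is enclosed; the outer shell contributes nothing inside itself. Q_enc = -16.7 μC = -1.67e-5 C.
Gauss's law: E·4πr² = Q_enc/ε₀.
E = |Q_enc|/(4πε₀r²) = (1.67e-5)/(4π·8.85×10^-12·(0.218)²) = 3.16×10^6 N/C.

|E| ≈ 3.16×10^6 V/m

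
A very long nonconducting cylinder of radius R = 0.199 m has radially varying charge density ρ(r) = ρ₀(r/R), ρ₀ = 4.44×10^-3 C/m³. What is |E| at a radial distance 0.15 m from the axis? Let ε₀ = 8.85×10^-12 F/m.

Choose a coaxial cylinder of radius r = 0.15 m (arbitrary length L) as the Gaussian surface (r < R).
λ_enc = ∫₀^r ρ(r')·2πr' dr' = (2πρ₀/R)·r^3/3 = 1.577×10^-4 C/m.
Gauss's law: E·2πrL = λ_enc L/ε₀.
E = |λ_enc|/(2πε₀r) = (1.577×10^-4)/(2π·8.85×10^-12·0.15) = 1.89×10^7 N/C.

E = 1.89e7 N/C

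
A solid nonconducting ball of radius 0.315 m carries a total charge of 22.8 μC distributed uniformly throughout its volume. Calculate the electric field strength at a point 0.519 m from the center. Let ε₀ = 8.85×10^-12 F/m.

|E| ≈ 7.61×10^5 N/C

Use a concentric Gaussian sphere at r = 0.519 m (r > R, so the entire charge is enclosed).
Q_enc = 22.8 μC = 2.28×10^-5 C.
Applying ∮E·dA = Q_enc/ε₀ with Φ = E(4πr²):
E = |Q_enc|/(4πε₀r²) = (2.28×10^-5)/(4π·8.85×10^-12·(0.519)²) = 7.61e5 N/C.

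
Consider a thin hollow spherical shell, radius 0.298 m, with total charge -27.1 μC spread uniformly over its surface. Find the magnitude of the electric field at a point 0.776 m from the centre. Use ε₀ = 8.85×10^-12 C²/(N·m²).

Use a concentric Gaussian sphere at r = 0.776 m (r > 0.298 m).
The entire shell is enclosed: Q_enc = -2.71e-5 C.
By Gauss's law, ∮E·dA = E·4πr² = Q_enc/ε₀.
E = |Q_enc|/(4πε₀r²) = (2.71×10^-5)/(4π·8.85×10^-12·(0.776)²) = 4.05×10^5 N/C.

4.05×10^5 N/C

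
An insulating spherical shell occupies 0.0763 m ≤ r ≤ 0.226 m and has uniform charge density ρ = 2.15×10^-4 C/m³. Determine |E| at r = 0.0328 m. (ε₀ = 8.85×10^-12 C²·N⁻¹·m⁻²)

By spherical symmetry E is radial; choose a Gaussian sphere of radius r = 0.0328 m (r < 0.0763 m, inside the empty cavity).
No charge is enclosed, so by Gauss's law E·4πr² = 0 ⇒ E = 0.

E = 0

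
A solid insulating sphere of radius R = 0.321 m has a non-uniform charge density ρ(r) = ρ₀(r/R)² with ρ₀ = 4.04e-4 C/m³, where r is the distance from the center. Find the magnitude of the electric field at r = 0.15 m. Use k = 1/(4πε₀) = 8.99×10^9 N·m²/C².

E = 2.99×10^5 N/C

By spherical symmetry E is radial; choose a Gaussian sphere of radius r = 0.15 m (r < R).
Integrate the density: Q_enc = 4π ∫₀^r ρ₀(r'/R)^2 r'² dr' = 4πρ₀ r^5/(5·R²) = 7.483e-7 C.
Since E is radial and uniform over the Gaussian sphere, Φ = E·4πr² = Q_enc/ε₀.
E = k|Q_enc|/r² = (8.99×10^9)(7.483×10^-7)/(0.15)² = 2.99×10^5 N/C.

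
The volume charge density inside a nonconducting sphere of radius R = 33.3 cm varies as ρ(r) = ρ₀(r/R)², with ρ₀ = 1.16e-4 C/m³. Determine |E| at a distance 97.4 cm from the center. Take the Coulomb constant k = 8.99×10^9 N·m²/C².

E ≈ 1.02×10^5 N/C

Use a concentric Gaussian sphere at r = 97.4 cm (r > R, all charge enclosed).
Q_enc = 4π ∫₀^R ρ₀(r'/R)^2 r'² dr' = 4πρ₀R³/5 = 1.077×10^-5 C.
Since E is radial and uniform over the Gaussian sphere, Φ = E·4πr² = Q_enc/ε₀.
E = k|Q_enc|/r² = (8.99×10^9)(1.077e-5)/(0.974)² = 1.02×10^5 N/C.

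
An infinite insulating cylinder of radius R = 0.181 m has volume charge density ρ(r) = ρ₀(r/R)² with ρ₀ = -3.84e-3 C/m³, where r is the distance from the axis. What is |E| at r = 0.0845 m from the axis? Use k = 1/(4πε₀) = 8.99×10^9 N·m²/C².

E ≈ 2.00×10^6 V/m

Choose a coaxial cylinder of radius r = 0.0845 m (arbitrary length L) as the Gaussian surface (r < R).
Integrating ρ over the cross-section to radius r: λ_enc = (2πρ₀/R²) ∫₀^r r'^3 dr' = 2πρ₀ r^4/(4·R²) = -9.387×10^-6 C/m.
Since E is radial and uniform over the curved surface, Φ = E·2πrL = Q_enc/ε₀ = λ_enc L/ε₀.
E = 2k|λ_enc|/r = 2(8.99×10^9)(9.387e-6)/(0.0845) = 2.00×10^6 N/C.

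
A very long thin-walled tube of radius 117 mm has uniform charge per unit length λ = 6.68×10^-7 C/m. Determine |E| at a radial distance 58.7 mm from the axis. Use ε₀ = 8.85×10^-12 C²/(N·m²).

E = 0 (no enclosed charge)

Take a coaxial cylindrical Gaussian surface of radius r = 58.7 mm and length L (r < 117 mm, inside the shell).
All the surface charge lies outside this cylinder: Q_enc = 0, hence E = 0.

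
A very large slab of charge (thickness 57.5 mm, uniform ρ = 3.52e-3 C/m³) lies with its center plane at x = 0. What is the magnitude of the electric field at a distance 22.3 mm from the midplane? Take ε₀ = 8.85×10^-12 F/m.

8.87e6 V/m

By symmetry E is perpendicular to the slab. A Gaussian pillbox from −22.3 mm to +22.3 mm (face area A) lies entirely within the slab.
Q_enc = ρ·(2x)·A and flux = 2EA, so 2EA = 2ρxA/ε₀ ⇒ E = |ρ|x/ε₀.
E = (3.52×10^-3)(0.0223)/(8.85×10^-12) = 8.87×10^6 N/C.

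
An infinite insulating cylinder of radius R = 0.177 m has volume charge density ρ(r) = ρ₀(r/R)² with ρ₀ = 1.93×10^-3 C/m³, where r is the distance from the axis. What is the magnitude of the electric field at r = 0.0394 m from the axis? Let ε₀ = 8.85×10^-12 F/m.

1.06×10^5 N/C

Choose a coaxial cylinder of radius r = 0.0394 m (arbitrary length L) as the Gaussian surface (r < R).
Integrating ρ over the cross-section to radius r: λ_enc = (2πρ₀/R²) ∫₀^r r'^3 dr' = 2πρ₀ r^4/(4·R²) = 2.332×10^-7 C/m.
By Gauss's law (flux through the curved wall only), E·2πrL = λ_enc L/ε₀.
E = |λ_enc|/(2πε₀r) = (2.332×10^-7)/(2π·8.85×10^-12·0.0394) = 1.06×10^5 N/C.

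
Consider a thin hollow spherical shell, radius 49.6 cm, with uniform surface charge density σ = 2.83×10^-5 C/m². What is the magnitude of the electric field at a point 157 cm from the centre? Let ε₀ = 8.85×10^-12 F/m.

E ≈ 3.19e5 N/C

Use a concentric Gaussian sphere at r = 157 cm (r > 49.6 cm).
The entire shell is enclosed: Q_enc = σ·4πR² = (2.83×10^-5)·4π·(0.496)² = 8.749e-5 C.
Since E is radial and uniform over the Gaussian sphere, Φ = E·4πr² = Q_enc/ε₀.
E = |Q_enc|/(4πε₀r²) = (8.749e-5)/(4π·8.85×10^-12·(1.57)²) = 3.19×10^5 N/C.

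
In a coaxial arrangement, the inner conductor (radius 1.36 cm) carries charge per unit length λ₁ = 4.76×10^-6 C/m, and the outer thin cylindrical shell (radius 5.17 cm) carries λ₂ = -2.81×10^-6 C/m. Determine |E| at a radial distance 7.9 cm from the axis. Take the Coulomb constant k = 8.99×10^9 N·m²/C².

By cylindrical symmetry E is radial; use a coaxial Gaussian cylinder of radius 7.9 cm and length L (r > 5.17 cm, enclosing both).
λ_enc = λ₁ + λ₂ = (4.76e-6) + (-2.81×10^-6) = 1.95×10^-6 C/m.
Gauss's law: E·2πrL = λ_enc L/ε₀.
E = 2k|λ_enc|/r = 2(8.99×10^9)(1.95e-6)/(0.079) = 4.44×10^5 N/C.

E ≈ 4.44×10^5 N/C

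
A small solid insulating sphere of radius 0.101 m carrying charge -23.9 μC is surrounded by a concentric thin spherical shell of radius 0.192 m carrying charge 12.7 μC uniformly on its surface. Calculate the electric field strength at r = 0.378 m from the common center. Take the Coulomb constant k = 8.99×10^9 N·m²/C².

By spherical symmetry E is radial; choose a Gaussian sphere of radius r = 0.378 m (r > 0.192 m, enclosing both).
Q_enc = (-23.9 μC) + (12.7 μC) = -1.12e-5 C.
Applying ∮E·dA = Q_enc/ε₀ with Φ = E(4πr²):
E = k|Q_enc|/r² = (8.99×10^9)(1.12e-5)/(0.378)² = 7.05×10^5 N/C.

|E| = 7.05e5 N/C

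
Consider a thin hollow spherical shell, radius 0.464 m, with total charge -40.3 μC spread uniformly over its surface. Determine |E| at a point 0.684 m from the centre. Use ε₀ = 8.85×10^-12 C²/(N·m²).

7.75×10^5 N/C

By spherical symmetry E is radial; choose a Gaussian sphere of radius r = 0.684 m (r > 0.464 m).
The entire shell is enclosed: Q_enc = -4.03e-5 C.
Since E is radial and uniform over the Gaussian sphere, Φ = E·4πr² = Q_enc/ε₀.
E = |Q_enc|/(4πε₀r²) = (4.03e-5)/(4π·8.85×10^-12·(0.684)²) = 7.75×10^5 N/C.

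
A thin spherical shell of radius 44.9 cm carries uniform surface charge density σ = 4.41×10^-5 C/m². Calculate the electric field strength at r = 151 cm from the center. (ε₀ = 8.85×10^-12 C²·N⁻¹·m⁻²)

|E| = 4.41×10^5 N/C

Symmetry ⇒ E = E(r) r̂. Gaussian sphere of radius r = 151 cm (r > 44.9 cm).
The entire shell is enclosed: Q_enc = σ·4πR² = (4.41e-5)·4π·(0.449)² = 1.117×10^-4 C.
Since E is radial and uniform over the Gaussian sphere, Φ = E·4πr² = Q_enc/ε₀.
E = |Q_enc|/(4πε₀r²) = (1.117×10^-4)/(4π·8.85×10^-12·(1.51)²) = 4.41e5 N/C.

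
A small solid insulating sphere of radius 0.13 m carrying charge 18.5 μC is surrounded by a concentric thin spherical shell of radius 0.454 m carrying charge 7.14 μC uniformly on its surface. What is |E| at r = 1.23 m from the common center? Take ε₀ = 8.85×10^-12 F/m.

Take a concentric spherical Gaussian surface of radius r = 1.23 m (r > 0.454 m, enclosing both).
Q_enc = (18.5 μC) + (7.14 μC) = 2.564e-5 C.
Applying ∮E·dA = Q_enc/ε₀ with Φ = E(4πr²):
E = |Q_enc|/(4πε₀r²) = (2.564×10^-5)/(4π·8.85×10^-12·(1.23)²) = 1.52e5 N/C.

E = 1.52×10^5 V/m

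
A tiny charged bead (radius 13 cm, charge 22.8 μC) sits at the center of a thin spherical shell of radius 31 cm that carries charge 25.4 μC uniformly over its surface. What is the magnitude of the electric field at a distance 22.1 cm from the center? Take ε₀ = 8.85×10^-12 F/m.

Symmetry ⇒ E = E(r) r̂. Gaussian sphere of radius r = 22.1 cm (between the bodies, 13 cm < r < 31 cm).
The shell at 31 cm lies outside the Gaussian surface, so Q_enc = 22.8 μC = 2.28e-5 C.
Since E is radial and uniform over the Gaussian sphere, Φ = E·4πr² = Q_enc/ε₀.
E = |Q_enc|/(4πε₀r²) = (2.28e-5)/(4π·8.85×10^-12·(0.221)²) = 4.20×10^6 N/C.

4.20e6 V/m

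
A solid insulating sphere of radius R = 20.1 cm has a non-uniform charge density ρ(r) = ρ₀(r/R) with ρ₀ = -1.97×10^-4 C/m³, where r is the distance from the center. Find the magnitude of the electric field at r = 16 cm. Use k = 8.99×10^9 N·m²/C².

E ≈ 7.09e5 V/m

Use a concentric Gaussian sphere at r = 16 cm (r < R).
Integrate the density: Q_enc = 4π ∫₀^r ρ₀(r'/R)^1 r'² dr' = 4πρ₀ r^4/(4·R) = -2.018e-6 C.
By Gauss's law, ∮E·dA = E·4πr² = Q_enc/ε₀.
E = k|Q_enc|/r² = (8.99×10^9)(2.018e-6)/(0.16)² = 7.09×10^5 N/C.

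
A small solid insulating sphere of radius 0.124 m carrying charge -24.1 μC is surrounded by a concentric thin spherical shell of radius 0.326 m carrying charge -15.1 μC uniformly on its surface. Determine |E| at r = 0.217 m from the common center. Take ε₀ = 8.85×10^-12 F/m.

Symmetry ⇒ E = E(r) r̂. Gaussian sphere of radius r = 0.217 m (between the bodies, 0.124 m < r < 0.326 m).
Only the inner charge is enclosed; the outer shell contributes nothing inside itself. Q_enc = -24.1 μC = -2.41×10^-5 C.
By Gauss's law, ∮E·dA = E·4πr² = Q_enc/ε₀.
E = |Q_enc|/(4πε₀r²) = (2.41×10^-5)/(4π·8.85×10^-12·(0.217)²) = 4.60×10^6 N/C.

E ≈ 4.60e6 N/C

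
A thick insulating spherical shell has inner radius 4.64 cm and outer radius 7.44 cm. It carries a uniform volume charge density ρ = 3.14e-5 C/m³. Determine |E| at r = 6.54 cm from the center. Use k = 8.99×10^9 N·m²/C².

Symmetry ⇒ E = E(r) r̂. Gaussian sphere of radius r = 6.54 cm (within the shell material, 4.64 cm < r < 7.44 cm).
Enclosed charge is the volume from a to r: Q_enc = (4π/3)ρ(r³ − a³) = 2.365×10^-8 C.
Since E is radial and uniform over the Gaussian sphere, Φ = E·4πr² = Q_enc/ε₀.
E = k|Q_enc|/r² = (8.99×10^9)(2.365×10^-8)/(0.0654)² = 4.97×10^4 N/C.

E = 4.97×10^4 N/C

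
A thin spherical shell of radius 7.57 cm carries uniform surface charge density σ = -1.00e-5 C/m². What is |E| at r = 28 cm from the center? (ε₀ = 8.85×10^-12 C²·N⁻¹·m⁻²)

Use a concentric Gaussian sphere at r = 28 cm (r > 7.57 cm).
The entire shell is enclosed: Q_enc = σ·4πR² = (-1.00×10^-5)·4π·(0.0757)² = -7.201×10^-7 C.
Since E is radial and uniform over the Gaussian sphere, Φ = E·4πr² = Q_enc/ε₀.
E = |Q_enc|/(4πε₀r²) = (7.201×10^-7)/(4π·8.85×10^-12·(0.28)²) = 8.26e4 N/C.

8.26×10^4 N/C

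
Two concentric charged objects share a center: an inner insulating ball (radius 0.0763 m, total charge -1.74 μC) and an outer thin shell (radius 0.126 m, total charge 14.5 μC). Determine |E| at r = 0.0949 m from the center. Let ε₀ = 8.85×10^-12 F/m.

Symmetry ⇒ E = E(r) r̂. Gaussian sphere of radius r = 0.0949 m (between the bodies, 0.0763 m < r < 0.126 m).
Only the inner charge is enclosed; the outer shell contributes nothing inside itself. Q_enc = -1.74 μC = -1.74e-6 C.
Gauss's law: E·4πr² = Q_enc/ε₀.
E = |Q_enc|/(4πε₀r²) = (1.74×10^-6)/(4π·8.85×10^-12·(0.0949)²) = 1.74e6 N/C.

1.74e6 V/m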